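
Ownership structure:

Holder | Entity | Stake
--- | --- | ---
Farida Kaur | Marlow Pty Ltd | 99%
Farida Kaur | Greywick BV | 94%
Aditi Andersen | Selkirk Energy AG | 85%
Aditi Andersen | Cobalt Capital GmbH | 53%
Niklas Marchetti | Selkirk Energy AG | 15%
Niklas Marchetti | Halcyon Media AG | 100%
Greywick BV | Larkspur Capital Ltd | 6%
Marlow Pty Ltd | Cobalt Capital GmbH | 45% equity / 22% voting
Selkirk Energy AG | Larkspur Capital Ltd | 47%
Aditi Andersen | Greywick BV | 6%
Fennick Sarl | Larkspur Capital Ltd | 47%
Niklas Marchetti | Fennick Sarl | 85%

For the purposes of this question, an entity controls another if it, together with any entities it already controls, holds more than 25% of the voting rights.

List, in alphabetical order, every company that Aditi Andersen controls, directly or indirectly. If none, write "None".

Aditi holds 85% of Selkirk, so Aditi controls Selkirk.
Aditi holds 53% of Cobalt, so Aditi controls Cobalt.
Selkirk holds 47% of Larkspur, so Aditi controls Larkspur.
No other company's threshold is met.

Cobalt Capital GmbH, Larkspur Capital Ltd, Selkirk Energy AG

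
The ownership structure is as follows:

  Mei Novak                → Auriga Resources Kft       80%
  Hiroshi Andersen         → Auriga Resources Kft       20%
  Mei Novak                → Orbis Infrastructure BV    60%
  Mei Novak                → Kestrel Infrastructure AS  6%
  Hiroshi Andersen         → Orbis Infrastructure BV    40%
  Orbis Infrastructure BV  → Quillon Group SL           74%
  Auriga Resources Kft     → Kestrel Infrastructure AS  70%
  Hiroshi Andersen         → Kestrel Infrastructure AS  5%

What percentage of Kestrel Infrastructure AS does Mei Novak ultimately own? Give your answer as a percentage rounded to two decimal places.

62.00%

Mei reaches Kestrel along 2 paths.
Via Auriga: 80% × 70% = 56%.
Direct stake: 6% = 6%.
Total: 56% + 6% = 62%.
Rounded: 62.00%.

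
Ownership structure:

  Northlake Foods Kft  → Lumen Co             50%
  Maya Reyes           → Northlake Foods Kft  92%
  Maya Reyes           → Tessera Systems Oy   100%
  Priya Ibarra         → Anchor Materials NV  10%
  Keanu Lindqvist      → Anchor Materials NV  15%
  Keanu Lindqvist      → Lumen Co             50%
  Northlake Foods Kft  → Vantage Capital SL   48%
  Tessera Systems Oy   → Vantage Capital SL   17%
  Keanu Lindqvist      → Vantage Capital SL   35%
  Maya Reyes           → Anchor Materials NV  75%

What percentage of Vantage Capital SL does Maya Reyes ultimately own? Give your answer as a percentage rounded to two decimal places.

61.16%

Maya reaches Vantage along 2 paths.
Via Northlake: 92% × 48% = 44.16%.
Via Tessera: 100% × 17% = 17%.
Total: 44.16% + 17% = 61.16%.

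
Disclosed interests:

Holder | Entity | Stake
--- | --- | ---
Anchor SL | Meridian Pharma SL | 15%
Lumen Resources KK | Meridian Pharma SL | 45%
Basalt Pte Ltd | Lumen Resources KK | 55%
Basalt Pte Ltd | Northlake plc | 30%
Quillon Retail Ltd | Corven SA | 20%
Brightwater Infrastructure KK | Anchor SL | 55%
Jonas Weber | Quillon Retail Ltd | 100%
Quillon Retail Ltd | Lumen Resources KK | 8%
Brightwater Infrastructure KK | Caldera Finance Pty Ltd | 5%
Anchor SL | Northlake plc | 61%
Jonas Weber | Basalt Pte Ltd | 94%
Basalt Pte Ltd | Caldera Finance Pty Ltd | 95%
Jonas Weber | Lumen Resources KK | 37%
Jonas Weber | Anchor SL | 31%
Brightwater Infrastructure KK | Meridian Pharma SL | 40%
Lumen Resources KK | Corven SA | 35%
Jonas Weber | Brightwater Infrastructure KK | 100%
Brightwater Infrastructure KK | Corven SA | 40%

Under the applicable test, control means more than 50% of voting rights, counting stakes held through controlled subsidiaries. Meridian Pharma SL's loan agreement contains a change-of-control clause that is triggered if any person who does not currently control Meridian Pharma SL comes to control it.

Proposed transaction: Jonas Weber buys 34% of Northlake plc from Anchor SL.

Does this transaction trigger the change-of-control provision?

The purchase adds only to Jonas's holdings (Anchor's stake shrinks), so Jonas is the only person who could newly come to control Meridian.
Jonas holds 100% of Quillon, so Jonas controls Quillon.
Jonas holds 94% of Basalt, so Jonas controls Basalt.
Quillon and Jonas and Basalt together hold 8% + 37% + 55% = 100% of Lumen, so Jonas controls Lumen.
Jonas holds 100% of Brightwater, so Jonas controls Brightwater.
Brightwater and Jonas together hold 55% + 31% = 86% of Anchor, so Jonas controls Anchor.
Brightwater and Anchor and Lumen together hold 40% + 15% + 45% = 100% of Meridian, so Jonas controls Meridian.
So Jonas already controls Meridian before the transaction.
After the purchase, Jonas holds 34% of Northlake directly, and Anchor's stake falls to 27%.
Jonas controlled Meridian already, so this is not a new person acquiring control; every other person's position is unchanged or reduced.
No new person acquires control, so the clause is not triggered.

No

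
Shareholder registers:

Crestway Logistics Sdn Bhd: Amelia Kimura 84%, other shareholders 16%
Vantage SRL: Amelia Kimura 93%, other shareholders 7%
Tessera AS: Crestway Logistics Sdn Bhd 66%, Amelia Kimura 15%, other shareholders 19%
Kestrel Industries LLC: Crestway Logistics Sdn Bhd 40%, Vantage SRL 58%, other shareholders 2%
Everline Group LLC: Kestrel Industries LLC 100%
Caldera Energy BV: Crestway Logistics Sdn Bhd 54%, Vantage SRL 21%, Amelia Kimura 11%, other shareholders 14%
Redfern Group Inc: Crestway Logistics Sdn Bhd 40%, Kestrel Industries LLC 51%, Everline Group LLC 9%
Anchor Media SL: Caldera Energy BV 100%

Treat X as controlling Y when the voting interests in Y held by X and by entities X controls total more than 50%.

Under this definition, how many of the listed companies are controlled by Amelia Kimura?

Amelia holds 84% of Crestway, so Amelia controls Crestway.
Amelia holds 93% of Vantage, so Amelia controls Vantage.
Crestway and Amelia together hold 66% + 15% = 81% of Tessera, so Amelia controls Tessera.
Crestway and Vantage together hold 40% + 58% = 98% of Kestrel, so Amelia controls Kestrel.
Kestrel holds 100% of Everline, so Amelia controls Everline.
Crestway and Vantage and Amelia together hold 54% + 21% + 11% = 86% of Caldera, so Amelia controls Caldera.
Crestway and Kestrel and Everline together hold 40% + 51% + 9% = 100% of Redfern, so Amelia controls Redfern.
Caldera holds 100% of Anchor, so Amelia controls Anchor.
Amelia controls 8 companies.

8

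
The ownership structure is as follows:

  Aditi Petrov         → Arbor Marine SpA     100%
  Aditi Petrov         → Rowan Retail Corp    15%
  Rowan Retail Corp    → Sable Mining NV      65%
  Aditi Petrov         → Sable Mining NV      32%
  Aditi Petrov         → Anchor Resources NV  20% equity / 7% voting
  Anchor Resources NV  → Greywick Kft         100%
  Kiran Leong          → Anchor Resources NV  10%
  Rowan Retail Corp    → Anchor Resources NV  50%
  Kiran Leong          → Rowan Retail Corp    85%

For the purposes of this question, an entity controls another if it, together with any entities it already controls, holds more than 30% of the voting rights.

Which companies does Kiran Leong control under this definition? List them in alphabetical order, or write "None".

Anchor Resources NV, Greywick Kft, Rowan Retail Corp, Sable Mining NV

Kiran holds 85% of Rowan, so Kiran controls Rowan.
Rowan holds 65% of Sable, so Kiran controls Sable.
Rowan and Kiran together hold 50% + 10% = 60% of Anchor, so Kiran controls Anchor.
Anchor holds 100% of Greywick, so Kiran controls Greywick.
No other company's threshold is met.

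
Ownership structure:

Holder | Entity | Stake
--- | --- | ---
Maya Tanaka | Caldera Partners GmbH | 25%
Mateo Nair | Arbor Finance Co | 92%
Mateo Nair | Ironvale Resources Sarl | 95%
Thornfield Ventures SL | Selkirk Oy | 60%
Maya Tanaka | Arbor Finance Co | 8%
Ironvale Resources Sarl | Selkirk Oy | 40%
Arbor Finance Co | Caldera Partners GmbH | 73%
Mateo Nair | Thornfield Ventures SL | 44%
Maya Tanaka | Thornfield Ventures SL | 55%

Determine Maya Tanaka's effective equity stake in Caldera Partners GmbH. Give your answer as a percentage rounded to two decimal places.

30.84%

Maya reaches Caldera along 2 paths.
Via Arbor: 8% × 73% = 5.84%.
Direct stake: 25% = 25%.
Total: 5.84% + 25% = 30.84%.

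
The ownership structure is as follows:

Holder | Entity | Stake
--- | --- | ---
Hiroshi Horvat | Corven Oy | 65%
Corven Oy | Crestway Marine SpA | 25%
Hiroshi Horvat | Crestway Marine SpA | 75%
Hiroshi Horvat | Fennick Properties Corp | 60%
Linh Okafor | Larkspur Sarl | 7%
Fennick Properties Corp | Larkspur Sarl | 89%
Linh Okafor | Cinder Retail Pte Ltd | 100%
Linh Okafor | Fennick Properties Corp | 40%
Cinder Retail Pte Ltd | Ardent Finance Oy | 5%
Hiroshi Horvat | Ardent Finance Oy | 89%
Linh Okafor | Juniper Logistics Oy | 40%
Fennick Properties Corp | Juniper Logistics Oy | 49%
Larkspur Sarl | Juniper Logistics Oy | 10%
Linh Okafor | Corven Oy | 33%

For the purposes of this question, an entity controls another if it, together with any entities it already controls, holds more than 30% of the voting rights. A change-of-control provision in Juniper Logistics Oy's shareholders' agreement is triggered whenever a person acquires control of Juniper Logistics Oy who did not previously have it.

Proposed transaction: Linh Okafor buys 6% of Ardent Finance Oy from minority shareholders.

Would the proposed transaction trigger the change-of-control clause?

The purchase changes only Linh's holdings, so Linh is the only person who could newly come to control Juniper.
Linh holds 40% of Fennick, so Linh controls Fennick.
Fennick and Linh together hold 89% + 7% = 96% of Larkspur, so Linh controls Larkspur.
Larkspur and Fennick and Linh together hold 10% + 49% + 40% = 99% of Juniper, so Linh controls Juniper.
So Linh already controls Juniper before the transaction.
After the purchase, Linh holds 6% of Ardent directly.
Linh controlled Juniper already, so this is not a new person acquiring control; every other person's position is unchanged or reduced.
No new person acquires control, so the clause is not triggered.

No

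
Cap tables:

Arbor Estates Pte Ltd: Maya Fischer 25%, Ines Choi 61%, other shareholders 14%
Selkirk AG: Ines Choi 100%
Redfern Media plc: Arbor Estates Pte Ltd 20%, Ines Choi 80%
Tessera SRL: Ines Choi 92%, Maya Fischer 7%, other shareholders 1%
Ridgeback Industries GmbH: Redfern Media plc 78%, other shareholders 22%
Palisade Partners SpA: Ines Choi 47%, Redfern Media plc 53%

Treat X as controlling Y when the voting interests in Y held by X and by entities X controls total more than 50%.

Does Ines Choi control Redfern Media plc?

Ines holds 61% of Arbor, so Ines controls Arbor.
Arbor and Ines together hold 20% + 80% = 100% of Redfern, so Ines controls Redfern.

Yes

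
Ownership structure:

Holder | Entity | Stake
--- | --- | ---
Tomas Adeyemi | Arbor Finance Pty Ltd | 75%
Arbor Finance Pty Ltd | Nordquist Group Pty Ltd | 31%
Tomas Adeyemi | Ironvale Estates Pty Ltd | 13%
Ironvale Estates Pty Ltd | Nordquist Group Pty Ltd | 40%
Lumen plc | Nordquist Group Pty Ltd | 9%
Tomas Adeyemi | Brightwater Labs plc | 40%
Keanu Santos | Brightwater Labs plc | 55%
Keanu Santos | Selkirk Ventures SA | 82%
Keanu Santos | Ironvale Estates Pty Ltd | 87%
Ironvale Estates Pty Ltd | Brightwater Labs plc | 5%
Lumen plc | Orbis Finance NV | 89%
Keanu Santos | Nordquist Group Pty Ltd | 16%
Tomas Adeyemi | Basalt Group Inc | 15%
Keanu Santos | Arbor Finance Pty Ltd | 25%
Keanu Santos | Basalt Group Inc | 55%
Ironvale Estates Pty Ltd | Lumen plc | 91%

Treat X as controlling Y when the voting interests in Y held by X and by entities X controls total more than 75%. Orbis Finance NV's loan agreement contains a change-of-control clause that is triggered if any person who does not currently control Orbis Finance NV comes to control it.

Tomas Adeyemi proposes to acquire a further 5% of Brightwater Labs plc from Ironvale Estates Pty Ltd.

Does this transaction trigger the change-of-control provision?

No

The purchase adds only to Tomas's holdings (Ironvale's stake shrinks), so Tomas is the only person who could newly come to control Orbis.
Tomas's largest direct stake is 75% in Arbor, which does not meet the threshold, so Tomas controls no company.
Neither Tomas nor any entity Tomas controls holds any voting interest in Orbis.
So before the transaction, Tomas does not control Orbis.
After the purchase, Tomas's direct stake in Brightwater rises to 40% + 5% = 45%, and Ironvale's stake falls to 0%.
Tomas's side now holds 45% of Brightwater, not > 75%, so Tomas still does not control Brightwater.
After the transaction, neither Tomas nor any entity Tomas controls holds a voting interest in Orbis, so Tomas still does not control it.
No new person acquires control, so the clause is not triggered.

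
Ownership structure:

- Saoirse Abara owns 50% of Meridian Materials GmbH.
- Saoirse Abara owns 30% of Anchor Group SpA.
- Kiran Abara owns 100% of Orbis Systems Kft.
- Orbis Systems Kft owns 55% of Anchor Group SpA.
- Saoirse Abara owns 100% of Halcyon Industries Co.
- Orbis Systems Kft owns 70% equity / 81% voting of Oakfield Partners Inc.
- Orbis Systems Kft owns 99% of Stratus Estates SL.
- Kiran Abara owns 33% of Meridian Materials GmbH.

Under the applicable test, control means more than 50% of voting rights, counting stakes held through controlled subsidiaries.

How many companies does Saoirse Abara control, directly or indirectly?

1

Saoirse holds 100% of Halcyon, so Saoirse controls Halcyon.
No other company's threshold is met.
Saoirse controls 1 company.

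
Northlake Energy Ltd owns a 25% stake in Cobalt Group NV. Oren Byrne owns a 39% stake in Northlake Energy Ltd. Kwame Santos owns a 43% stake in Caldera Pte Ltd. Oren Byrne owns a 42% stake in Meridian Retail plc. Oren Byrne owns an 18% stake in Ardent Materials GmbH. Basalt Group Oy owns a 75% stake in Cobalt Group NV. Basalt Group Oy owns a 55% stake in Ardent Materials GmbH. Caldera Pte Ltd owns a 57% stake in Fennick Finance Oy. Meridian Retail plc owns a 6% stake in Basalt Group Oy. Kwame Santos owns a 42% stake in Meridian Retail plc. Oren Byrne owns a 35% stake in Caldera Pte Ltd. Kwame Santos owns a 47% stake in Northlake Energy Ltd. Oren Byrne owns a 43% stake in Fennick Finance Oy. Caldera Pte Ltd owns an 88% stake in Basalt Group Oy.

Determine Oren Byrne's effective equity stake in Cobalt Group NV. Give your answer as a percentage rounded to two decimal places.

Oren reaches Cobalt along 3 paths.
Via Caldera → Basalt: 35% × 88% × 75% = 23.1%.
Via Meridian → Basalt: 42% × 6% × 75% = 1.89%.
Via Northlake: 39% × 25% = 9.75%.
Total: 23.1% + 1.89% + 9.75% = 34.74%.

34.74%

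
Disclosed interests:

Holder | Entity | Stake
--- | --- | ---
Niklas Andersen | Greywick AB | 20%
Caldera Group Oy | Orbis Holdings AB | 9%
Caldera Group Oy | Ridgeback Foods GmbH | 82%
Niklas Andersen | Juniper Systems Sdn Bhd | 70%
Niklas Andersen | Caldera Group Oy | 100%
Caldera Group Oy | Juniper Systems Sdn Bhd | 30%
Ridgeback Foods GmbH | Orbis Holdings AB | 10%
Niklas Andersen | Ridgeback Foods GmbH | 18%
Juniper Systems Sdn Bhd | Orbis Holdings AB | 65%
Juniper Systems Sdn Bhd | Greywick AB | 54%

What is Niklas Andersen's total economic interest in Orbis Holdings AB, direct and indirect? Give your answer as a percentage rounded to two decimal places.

84.00%

Niklas reaches Orbis along 5 paths.
Via Ridgeback: 18% × 10% = 1.8%.
Via Caldera → Ridgeback: 100% × 82% × 10% = 8.2%.
Via Juniper: 70% × 65% = 45.5%.
Via Caldera → Juniper: 100% × 30% × 65% = 19.5%.
Via Caldera: 100% × 9% = 9%.
Total: 1.8% + 8.2% + 45.5% + 19.5% + 9% = 84%.
Rounded: 84.00%.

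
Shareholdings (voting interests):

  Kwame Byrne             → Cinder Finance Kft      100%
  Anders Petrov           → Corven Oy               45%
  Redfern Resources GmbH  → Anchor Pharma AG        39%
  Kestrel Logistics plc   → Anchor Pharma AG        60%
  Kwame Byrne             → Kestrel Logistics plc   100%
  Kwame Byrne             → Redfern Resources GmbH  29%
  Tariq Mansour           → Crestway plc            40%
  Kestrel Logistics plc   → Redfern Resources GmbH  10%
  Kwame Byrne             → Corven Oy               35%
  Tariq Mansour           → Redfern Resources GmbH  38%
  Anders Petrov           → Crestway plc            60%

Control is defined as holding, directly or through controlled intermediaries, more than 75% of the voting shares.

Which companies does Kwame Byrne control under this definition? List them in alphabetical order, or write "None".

Kwame holds 100% of Kestrel, so Kwame controls Kestrel.
Kwame holds 100% of Cinder, so Kwame controls Cinder.
No other company's threshold is met.

Cinder Finance Kft, Kestrel Logistics plc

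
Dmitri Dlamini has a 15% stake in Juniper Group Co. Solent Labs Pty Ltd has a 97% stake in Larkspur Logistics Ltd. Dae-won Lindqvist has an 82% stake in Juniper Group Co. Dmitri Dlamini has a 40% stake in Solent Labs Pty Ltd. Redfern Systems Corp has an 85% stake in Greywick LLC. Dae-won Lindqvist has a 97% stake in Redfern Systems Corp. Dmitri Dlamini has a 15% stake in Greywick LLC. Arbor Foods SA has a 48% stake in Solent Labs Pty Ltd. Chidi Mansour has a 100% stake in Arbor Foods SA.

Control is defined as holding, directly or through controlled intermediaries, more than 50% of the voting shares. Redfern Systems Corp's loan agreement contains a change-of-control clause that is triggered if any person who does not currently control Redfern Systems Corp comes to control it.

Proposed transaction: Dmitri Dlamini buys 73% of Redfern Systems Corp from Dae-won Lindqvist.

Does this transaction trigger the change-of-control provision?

Yes

The purchase adds only to Dmitri's holdings (Dae-won's stake shrinks), so Dmitri is the only person who could newly come to control Redfern.
Dmitri's largest direct stake is 40% in Solent, which does not meet the threshold, so Dmitri controls no company.
Neither Dmitri nor any entity Dmitri controls holds any voting interest in Redfern.
So before the transaction, Dmitri does not control Redfern.
After the purchase, Dmitri holds 73% of Redfern directly, and Dae-won's stake falls to 24%.
Dmitri holds 73% of Redfern, so Dmitri controls Redfern.
Dmitri did not control Redfern before and does after, so the clause is triggered.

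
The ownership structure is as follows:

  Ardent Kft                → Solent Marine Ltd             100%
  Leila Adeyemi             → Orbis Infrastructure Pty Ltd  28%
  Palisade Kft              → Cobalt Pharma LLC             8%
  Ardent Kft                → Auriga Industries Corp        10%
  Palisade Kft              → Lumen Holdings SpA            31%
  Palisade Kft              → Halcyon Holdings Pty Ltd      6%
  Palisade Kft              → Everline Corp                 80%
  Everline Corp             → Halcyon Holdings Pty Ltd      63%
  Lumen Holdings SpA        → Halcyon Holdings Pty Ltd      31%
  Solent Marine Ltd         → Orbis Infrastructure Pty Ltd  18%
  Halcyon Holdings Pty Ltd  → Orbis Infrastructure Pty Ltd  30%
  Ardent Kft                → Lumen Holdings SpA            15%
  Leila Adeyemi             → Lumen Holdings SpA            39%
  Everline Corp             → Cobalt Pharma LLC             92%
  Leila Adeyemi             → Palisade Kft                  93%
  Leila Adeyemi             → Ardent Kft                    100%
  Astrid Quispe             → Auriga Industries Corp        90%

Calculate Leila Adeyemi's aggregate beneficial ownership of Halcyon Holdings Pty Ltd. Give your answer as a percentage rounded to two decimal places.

78.13%

Leila reaches Halcyon along 5 paths.
Via Ardent → Lumen: 100% × 15% × 31% = 4.65%.
Via Palisade → Lumen: 93% × 31% × 31% = 8.9373%.
Via Lumen: 39% × 31% = 12.09%.
Via Palisade → Everline: 93% × 80% × 63% = 46.872%.
Via Palisade: 93% × 6% = 5.58%.
Total: 4.65% + 8.9373% + 12.09% + 46.872% + 5.58% = 78.1293%.
Rounded: 78.13%.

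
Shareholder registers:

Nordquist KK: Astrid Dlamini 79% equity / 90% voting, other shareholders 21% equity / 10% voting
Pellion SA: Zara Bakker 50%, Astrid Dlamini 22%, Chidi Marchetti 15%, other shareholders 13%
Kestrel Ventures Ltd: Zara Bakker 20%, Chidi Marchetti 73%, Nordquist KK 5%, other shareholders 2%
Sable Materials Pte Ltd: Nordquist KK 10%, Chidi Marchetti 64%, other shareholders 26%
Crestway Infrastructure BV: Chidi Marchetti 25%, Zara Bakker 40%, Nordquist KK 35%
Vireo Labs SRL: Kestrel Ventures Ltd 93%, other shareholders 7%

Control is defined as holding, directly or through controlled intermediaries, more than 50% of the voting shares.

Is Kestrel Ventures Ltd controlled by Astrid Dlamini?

Astrid holds 90% of Nordquist, so Astrid controls Nordquist.
In Kestrel, Astrid's side holds only 5%, not > 50%.
So Astrid does not control Kestrel.

No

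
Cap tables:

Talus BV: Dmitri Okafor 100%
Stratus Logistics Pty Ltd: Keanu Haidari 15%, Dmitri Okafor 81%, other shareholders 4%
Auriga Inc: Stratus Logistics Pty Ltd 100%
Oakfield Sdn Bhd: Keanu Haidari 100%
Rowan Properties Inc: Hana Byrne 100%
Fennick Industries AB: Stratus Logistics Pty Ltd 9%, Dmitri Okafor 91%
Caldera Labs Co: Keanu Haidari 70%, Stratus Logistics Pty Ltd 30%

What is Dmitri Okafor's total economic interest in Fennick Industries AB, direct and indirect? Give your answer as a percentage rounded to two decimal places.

Dmitri reaches Fennick along 2 paths.
Via Stratus: 81% × 9% = 7.29%.
Direct stake: 91% = 91%.
Total: 7.29% + 91% = 98.29%.

98.29%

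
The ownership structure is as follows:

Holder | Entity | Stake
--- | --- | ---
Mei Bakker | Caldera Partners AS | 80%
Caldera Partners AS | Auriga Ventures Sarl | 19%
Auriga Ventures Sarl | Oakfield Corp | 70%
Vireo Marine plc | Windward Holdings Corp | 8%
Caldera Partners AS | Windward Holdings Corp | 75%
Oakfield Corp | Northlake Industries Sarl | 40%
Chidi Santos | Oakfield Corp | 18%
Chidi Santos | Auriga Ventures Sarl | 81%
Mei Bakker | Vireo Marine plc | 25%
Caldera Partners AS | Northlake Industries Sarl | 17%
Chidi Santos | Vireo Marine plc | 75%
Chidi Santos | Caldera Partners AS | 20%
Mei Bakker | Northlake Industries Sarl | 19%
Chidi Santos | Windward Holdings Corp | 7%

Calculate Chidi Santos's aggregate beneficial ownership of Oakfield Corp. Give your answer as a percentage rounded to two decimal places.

77.36%

Chidi reaches Oakfield along 3 paths.
Direct stake: 18% = 18%.
Via Caldera → Auriga: 20% × 19% × 70% = 2.66%.
Via Auriga: 81% × 70% = 56.7%.
Total: 18% + 2.66% + 56.7% = 77.36%.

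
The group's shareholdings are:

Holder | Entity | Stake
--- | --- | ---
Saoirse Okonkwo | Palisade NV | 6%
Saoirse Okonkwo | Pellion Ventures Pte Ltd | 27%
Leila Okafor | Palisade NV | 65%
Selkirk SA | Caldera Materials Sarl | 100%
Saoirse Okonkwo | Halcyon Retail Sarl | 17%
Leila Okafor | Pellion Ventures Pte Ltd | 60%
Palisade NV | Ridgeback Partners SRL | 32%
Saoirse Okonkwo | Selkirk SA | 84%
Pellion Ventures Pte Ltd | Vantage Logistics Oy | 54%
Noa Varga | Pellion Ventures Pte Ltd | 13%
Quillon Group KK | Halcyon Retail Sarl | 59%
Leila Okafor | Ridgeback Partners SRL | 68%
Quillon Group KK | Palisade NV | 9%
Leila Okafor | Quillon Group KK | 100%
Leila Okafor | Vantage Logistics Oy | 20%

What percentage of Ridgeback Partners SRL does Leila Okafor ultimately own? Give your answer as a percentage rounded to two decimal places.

Leila reaches Ridgeback along 3 paths.
Direct stake: 68% = 68%.
Via Quillon → Palisade: 100% × 9% × 32% = 2.88%.
Via Palisade: 65% × 32% = 20.8%.
Total: 68% + 2.88% + 20.8% = 91.68%.

91.68%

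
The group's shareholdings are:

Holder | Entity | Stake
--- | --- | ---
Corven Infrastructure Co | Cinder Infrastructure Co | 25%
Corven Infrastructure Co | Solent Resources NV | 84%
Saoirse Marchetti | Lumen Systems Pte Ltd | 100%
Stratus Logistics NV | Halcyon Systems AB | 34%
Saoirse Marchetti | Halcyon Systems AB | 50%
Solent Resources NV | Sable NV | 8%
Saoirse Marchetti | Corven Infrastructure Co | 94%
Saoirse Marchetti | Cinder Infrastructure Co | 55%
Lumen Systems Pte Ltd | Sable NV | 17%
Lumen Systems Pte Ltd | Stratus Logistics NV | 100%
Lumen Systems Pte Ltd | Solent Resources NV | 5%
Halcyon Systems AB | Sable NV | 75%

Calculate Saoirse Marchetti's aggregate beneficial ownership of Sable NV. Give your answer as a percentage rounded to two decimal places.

86.72%

Saoirse reaches Sable along 5 paths.
Via Lumen → Stratus → Halcyon: 100% × 100% × 34% × 75% = 25.5%.
Via Halcyon: 50% × 75% = 37.5%.
Via Lumen → Solent: 100% × 5% × 8% = 0.4%.
Via Corven → Solent: 94% × 84% × 8% = 6.3168%.
Via Lumen: 100% × 17% = 17%.
Total: 25.5% + 37.5% + 0.4% + 6.3168% + 17% = 86.7168%.
Rounded: 86.72%.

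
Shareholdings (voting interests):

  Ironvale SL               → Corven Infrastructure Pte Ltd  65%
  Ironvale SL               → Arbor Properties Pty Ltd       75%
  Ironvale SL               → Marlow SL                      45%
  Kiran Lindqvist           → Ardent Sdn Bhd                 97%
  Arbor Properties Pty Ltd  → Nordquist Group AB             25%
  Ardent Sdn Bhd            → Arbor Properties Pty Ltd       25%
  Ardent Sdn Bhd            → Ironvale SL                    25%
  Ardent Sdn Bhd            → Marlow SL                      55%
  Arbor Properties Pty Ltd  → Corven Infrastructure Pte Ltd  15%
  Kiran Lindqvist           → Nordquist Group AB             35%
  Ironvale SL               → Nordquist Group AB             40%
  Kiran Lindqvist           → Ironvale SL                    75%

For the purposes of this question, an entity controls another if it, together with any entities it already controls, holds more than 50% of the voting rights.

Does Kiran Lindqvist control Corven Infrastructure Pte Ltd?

Kiran holds 97% of Ardent, so Kiran controls Ardent.
Kiran and Ardent together hold 75% + 25% = 100% of Ironvale, so Kiran controls Ironvale.
Ironvale and Ardent together hold 75% + 25% = 100% of Arbor, so Kiran controls Arbor.
Ironvale and Arbor together hold 65% + 15% = 80% of Corven, so Kiran controls Corven.

Yes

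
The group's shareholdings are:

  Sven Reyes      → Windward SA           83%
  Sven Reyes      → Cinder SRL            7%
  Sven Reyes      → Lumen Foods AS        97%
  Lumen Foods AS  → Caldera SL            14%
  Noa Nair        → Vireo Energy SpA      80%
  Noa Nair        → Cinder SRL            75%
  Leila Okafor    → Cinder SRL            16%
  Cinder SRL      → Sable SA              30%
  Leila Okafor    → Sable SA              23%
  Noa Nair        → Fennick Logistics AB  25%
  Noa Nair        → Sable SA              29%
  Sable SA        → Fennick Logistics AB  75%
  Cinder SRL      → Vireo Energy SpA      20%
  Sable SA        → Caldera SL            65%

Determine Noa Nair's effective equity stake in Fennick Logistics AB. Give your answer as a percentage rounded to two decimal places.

Noa reaches Fennick along 3 paths.
Direct stake: 25% = 25%.
Via Cinder → Sable: 75% × 30% × 75% = 16.875%.
Via Sable: 29% × 75% = 21.75%.
Total: 25% + 16.875% + 21.75% = 63.625%.
Rounded: 63.63%.

63.63%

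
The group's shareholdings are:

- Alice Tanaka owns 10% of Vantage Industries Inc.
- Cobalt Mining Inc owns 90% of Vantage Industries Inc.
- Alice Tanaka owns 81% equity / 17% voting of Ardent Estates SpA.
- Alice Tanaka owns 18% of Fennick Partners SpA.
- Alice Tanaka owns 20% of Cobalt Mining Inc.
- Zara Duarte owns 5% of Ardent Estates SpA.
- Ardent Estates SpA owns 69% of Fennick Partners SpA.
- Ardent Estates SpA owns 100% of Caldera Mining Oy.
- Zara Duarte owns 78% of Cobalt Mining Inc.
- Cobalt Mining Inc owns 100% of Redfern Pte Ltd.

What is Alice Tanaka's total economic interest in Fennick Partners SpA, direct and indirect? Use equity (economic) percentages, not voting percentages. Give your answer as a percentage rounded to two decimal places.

73.89%

Alice reaches Fennick along 2 paths.
Direct stake: 18% = 18%.
Via Ardent: 81% × 69% = 55.89%.
Total: 18% + 55.89% = 73.89%.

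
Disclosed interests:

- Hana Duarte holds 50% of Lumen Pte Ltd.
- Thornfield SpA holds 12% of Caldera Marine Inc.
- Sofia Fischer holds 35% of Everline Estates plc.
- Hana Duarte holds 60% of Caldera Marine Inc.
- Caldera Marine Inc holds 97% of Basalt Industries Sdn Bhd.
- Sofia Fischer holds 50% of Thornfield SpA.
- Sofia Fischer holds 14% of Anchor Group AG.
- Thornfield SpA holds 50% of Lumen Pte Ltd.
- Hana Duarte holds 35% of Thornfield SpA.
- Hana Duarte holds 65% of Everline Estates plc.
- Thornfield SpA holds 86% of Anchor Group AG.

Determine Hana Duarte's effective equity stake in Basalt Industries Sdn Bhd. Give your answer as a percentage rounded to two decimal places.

Hana reaches Basalt along 2 paths.
Via Thornfield → Caldera: 35% × 12% × 97% = 4.074%.
Via Caldera: 60% × 97% = 58.2%.
Total: 4.074% + 58.2% = 62.274%.
Rounded: 62.27%.

62.27%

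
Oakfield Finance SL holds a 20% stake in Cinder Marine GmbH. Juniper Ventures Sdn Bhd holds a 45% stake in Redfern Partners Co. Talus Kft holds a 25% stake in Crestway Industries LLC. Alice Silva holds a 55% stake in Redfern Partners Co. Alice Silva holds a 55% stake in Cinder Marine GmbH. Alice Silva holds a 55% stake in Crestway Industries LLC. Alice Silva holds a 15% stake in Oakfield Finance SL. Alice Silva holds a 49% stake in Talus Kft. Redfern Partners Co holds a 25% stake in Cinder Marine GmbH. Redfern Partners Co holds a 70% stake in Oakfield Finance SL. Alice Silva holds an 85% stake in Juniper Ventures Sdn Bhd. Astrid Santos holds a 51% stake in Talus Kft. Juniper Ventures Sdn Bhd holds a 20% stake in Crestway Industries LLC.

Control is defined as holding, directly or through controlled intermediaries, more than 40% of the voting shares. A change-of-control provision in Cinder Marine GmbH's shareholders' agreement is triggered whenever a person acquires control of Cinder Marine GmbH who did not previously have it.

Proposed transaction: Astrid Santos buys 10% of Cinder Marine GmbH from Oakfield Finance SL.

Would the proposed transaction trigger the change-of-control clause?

The purchase adds only to Astrid's holdings (Oakfield's stake shrinks), so Astrid is the only person who could newly come to control Cinder.
Astrid holds 51% of Talus, so Astrid controls Talus.
Neither Astrid nor any entity Astrid controls holds any voting interest in Cinder.
So before the transaction, Astrid does not control Cinder.
After the purchase, Astrid holds 10% of Cinder directly, and Oakfield's stake falls to 10%.
After the transaction, Astrid's side holds 10% of Cinder, not > 40%, so Astrid still does not control Cinder.
No new person acquires control, so the clause is not triggered.

No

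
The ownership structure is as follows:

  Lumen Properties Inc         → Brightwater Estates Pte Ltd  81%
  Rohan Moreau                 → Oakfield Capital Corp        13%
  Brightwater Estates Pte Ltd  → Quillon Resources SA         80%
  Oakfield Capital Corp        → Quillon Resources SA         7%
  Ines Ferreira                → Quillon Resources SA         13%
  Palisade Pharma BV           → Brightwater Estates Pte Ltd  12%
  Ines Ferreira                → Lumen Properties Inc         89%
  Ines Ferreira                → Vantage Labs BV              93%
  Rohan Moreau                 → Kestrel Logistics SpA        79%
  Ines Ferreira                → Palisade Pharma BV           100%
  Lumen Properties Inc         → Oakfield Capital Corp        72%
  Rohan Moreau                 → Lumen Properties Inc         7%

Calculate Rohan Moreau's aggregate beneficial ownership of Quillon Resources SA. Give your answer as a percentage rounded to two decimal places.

5.80%

Rohan reaches Quillon along 3 paths.
Via Lumen → Brightwater: 7% × 81% × 80% = 4.536%.
Via Oakfield: 13% × 7% = 0.91%.
Via Lumen → Oakfield: 7% × 72% × 7% = 0.3528%.
Total: 4.536% + 0.91% + 0.3528% = 5.7988%.
Rounded: 5.80%.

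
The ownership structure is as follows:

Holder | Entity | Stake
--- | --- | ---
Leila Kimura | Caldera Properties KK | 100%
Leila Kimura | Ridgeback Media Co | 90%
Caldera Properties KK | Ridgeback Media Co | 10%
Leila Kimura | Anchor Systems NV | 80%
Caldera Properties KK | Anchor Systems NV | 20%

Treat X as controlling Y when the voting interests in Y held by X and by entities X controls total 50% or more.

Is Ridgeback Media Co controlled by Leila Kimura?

Yes

Leila holds 100% of Caldera, so Leila controls Caldera.
Caldera and Leila together hold 10% + 90% = 100% of Ridgeback, so Leila controls Ridgeback.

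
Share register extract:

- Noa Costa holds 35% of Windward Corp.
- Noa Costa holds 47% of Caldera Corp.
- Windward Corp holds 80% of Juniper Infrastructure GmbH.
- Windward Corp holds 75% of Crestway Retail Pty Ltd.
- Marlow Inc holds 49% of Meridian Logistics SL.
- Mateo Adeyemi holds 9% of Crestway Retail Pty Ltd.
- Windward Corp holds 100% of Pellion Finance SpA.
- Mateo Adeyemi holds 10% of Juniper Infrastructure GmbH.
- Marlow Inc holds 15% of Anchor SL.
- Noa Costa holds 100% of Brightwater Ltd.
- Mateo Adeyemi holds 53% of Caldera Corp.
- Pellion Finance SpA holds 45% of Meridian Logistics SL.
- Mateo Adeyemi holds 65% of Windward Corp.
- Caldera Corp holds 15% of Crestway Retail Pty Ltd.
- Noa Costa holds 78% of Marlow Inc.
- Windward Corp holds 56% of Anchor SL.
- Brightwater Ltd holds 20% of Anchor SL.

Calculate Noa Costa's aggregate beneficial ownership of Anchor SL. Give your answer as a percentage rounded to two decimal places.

Noa reaches Anchor along 3 paths.
Via Brightwater: 100% × 20% = 20%.
Via Windward: 35% × 56% = 19.6%.
Via Marlow: 78% × 15% = 11.7%.
Total: 20% + 19.6% + 11.7% = 51.3%.
Rounded: 51.30%.

51.30%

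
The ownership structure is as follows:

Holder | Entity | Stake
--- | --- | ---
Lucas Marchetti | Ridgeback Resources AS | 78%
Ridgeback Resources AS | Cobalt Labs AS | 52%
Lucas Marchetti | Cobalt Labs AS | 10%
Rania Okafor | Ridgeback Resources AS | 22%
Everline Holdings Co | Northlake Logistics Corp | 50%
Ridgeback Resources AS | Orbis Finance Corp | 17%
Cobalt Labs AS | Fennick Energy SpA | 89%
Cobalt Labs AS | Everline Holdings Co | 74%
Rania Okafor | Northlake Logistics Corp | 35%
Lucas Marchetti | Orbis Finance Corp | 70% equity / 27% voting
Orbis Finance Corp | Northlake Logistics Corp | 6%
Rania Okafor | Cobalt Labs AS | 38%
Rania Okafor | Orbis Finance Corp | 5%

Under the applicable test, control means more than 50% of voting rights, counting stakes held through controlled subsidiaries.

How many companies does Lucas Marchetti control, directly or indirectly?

Lucas holds 78% of Ridgeback, so Lucas controls Ridgeback.
Lucas and Ridgeback together hold 10% + 52% = 62% of Cobalt, so Lucas controls Cobalt.
Cobalt holds 74% of Everline, so Lucas controls Everline.
Cobalt holds 89% of Fennick, so Lucas controls Fennick.
No other company's threshold is met.
Lucas controls 4 companies.

4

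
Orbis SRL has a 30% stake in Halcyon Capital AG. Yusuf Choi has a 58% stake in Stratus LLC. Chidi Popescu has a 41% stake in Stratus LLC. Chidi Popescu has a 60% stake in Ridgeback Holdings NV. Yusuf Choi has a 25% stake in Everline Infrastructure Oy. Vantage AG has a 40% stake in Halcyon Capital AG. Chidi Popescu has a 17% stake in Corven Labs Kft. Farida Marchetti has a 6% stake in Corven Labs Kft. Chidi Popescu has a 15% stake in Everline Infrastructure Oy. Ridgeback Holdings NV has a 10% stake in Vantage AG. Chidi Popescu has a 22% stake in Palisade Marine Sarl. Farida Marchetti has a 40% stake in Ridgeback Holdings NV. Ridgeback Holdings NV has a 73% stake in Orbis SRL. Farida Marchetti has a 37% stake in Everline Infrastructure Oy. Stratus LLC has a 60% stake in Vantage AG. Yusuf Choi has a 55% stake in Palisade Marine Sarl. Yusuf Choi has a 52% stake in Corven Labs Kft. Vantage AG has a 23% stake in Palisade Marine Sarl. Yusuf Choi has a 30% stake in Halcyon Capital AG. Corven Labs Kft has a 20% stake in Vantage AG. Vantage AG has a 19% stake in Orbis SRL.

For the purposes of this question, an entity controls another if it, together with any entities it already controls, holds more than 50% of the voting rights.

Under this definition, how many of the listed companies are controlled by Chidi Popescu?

Chidi holds 60% of Ridgeback, so Chidi controls Ridgeback.
Ridgeback holds 73% of Orbis, so Chidi controls Orbis.
No other company's threshold is met.
Chidi controls 2 companies.

2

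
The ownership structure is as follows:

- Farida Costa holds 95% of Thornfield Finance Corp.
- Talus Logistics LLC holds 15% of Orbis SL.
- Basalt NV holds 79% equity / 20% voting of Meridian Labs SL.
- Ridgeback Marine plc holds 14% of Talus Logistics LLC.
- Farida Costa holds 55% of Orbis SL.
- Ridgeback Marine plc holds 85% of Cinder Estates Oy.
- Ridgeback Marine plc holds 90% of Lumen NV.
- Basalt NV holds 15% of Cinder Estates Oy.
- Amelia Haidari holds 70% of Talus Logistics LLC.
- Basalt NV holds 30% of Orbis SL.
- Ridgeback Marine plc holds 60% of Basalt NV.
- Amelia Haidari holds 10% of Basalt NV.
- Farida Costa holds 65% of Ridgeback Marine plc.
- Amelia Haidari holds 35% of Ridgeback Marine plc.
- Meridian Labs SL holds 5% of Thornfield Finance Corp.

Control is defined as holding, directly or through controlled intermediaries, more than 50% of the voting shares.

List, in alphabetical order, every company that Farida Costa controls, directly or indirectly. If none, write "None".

Farida holds 65% of Ridgeback, so Farida controls Ridgeback.
Ridgeback holds 60% of Basalt, so Farida controls Basalt.
Farida and Basalt together hold 55% + 30% = 85% of Orbis, so Farida controls Orbis.
Ridgeback holds 90% of Lumen, so Farida controls Lumen.
Farida holds 95% of Thornfield, so Farida controls Thornfield.
Basalt and Ridgeback together hold 15% + 85% = 100% of Cinder, so Farida controls Cinder.
No other company's threshold is met.

Basalt NV, Cinder Estates Oy, Lumen NV, Orbis SL, Ridgeback Marine plc, Thornfield Finance Corp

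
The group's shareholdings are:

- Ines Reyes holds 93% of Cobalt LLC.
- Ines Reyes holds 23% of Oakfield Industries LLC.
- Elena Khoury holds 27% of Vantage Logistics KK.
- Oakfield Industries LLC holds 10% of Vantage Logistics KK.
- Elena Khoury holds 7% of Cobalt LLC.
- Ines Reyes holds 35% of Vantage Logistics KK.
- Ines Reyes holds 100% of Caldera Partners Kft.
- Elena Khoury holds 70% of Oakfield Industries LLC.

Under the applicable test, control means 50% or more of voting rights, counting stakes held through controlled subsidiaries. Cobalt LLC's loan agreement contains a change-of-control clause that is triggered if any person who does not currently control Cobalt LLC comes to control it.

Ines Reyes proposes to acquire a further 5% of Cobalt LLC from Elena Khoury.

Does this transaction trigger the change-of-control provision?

The purchase adds only to Ines's holdings (Elena's stake shrinks), so Ines is the only person who could newly come to control Cobalt.
Ines holds 93% of Cobalt, so Ines controls Cobalt.
So Ines already controls Cobalt before the transaction.
After the purchase, Ines's direct stake in Cobalt rises to 93% + 5% = 98%, and Elena's stake falls to 2%.
Ines controlled Cobalt already, so this is not a new person acquiring control; every other person's position is unchanged or reduced.
No new person acquires control, so the clause is not triggered.

No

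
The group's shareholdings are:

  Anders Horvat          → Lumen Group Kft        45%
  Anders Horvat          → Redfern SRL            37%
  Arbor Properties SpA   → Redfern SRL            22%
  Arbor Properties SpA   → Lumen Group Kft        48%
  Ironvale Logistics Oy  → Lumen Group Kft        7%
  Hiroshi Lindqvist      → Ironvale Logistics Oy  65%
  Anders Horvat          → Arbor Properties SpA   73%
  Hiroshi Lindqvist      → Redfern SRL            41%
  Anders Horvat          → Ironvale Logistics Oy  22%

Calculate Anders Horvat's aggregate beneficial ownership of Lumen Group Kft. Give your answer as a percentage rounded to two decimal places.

Anders reaches Lumen along 3 paths.
Direct stake: 45% = 45%.
Via Arbor: 73% × 48% = 35.04%.
Via Ironvale: 22% × 7% = 1.54%.
Total: 45% + 35.04% + 1.54% = 81.58%.

81.58%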